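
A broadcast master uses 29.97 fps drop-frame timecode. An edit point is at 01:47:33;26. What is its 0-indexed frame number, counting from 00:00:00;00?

As if non-drop at 30 labels/s: (1 × 3600 + 47 × 60 + 33) × 30 + 26 = 193616.
Minute boundaries passed: 107; those not divisible by 10: 107 − 10 = 97; dropped labels = 2 × 97 = 194.
Actual frame index = 193616 − 194 = 193422.

193422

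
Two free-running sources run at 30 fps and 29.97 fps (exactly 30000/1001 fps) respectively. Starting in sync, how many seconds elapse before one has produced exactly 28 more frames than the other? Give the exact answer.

The gap grows by |30000/1001 − 30| = 30/1001 frames per second.
Time for a 28-frame gap: 28 ÷ (30/1001) = 14014/15 s.

14014/15 seconds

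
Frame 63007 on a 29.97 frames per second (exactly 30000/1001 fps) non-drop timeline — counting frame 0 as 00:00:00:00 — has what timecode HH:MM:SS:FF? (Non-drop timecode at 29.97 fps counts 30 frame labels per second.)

63007 ÷ 30 = 2100 full seconds, remainder 7 frames.
2100 s = 0 h 35 min 0 s.
Timecode: 00:35:00:07.

00:35:00:07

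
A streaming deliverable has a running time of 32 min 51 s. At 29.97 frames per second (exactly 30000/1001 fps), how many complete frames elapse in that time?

59070 frames

32 min 51 s = 1971 s.
Frames = 1971 × 30000/1001 = 59130000/1001 ≈ 59070.9291.
Complete frames: 59070.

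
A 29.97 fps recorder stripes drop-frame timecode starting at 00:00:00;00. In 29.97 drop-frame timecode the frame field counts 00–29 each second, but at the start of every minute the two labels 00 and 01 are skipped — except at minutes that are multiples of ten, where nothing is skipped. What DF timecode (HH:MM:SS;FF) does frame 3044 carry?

00:01:41;16

Ten DF minutes hold 17982 frames, so frame 3044 lies in block 0 (frames 0–17981) with 3044 frames into that block.
The block's first minute is 1800 frames and the rest 1798 each; 3044 frames reaches minute 1, so 0 × 18 + 1 × 2 = 2 labels have been skipped so far.
Adding those back, label number 3044 + 2 = 3046 at 30 labels/s is 101 s + 16 f = 0 h 1 min 41 s frame 16, i.e. 00:01:41;16.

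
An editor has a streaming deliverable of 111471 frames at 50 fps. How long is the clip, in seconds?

2229.42 seconds

Running time = 111471 / (50) = 2229.42 s.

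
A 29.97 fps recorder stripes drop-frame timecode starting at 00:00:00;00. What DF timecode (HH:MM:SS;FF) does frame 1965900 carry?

Ten DF minutes hold 17982 frames, so frame 1965900 lies in block 109 (frames 1960038–1978019) with 5862 frames into that block.
The block's first minute is 1800 frames and the rest 1798 each; 5862 frames reaches minute 3, so 109 × 18 + 3 × 2 = 1968 labels have been skipped so far.
Adding those back, label number 1965900 + 1968 = 1967868 at 30 labels/s is 65595 s + 18 f = 18 h 13 min 15 s frame 18, i.e. 18:13:15;18.

18:13:15;18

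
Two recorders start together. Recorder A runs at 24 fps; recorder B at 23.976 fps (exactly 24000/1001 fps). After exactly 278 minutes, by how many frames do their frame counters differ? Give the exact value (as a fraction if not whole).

278 min = 16680 s.
A emits 24 × 16680 = 400320 frames; B emits 24000/1001 × 16680 = 400320000/1001.
Difference = 400320/1001 frames (≈ 399.9201); B is behind A.

400320/1001 frames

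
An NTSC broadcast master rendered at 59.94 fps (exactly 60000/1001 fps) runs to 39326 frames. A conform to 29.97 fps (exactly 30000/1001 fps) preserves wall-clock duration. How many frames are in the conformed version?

19663 frames

Target frames = source frames × (target rate / source rate) = 39326 × (30000/1001)/(60000/1001) = 39326 × 1/2 = 19663.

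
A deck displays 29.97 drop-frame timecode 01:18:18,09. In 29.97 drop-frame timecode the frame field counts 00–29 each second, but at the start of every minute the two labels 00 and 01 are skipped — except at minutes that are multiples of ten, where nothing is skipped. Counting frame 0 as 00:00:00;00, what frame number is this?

Complete 10-minute blocks: 7, each 17982 frames → 125874.
Remaining 8 whole minutes in the current block: 1800 + 7 × 1798 = 14386 frames.
Within the current minute: 18 × 30 + 9 − 2 = 547 (labels ;00/;01 skipped at this minute). Total = 125874 + 14386 + 547 = 140807.

140807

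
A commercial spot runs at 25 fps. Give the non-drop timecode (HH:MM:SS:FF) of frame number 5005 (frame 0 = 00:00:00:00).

00:03:20:05

5005 ÷ 25 = 200 full seconds, remainder 5 frames.
200 s = 0 h 3 min 20 s.
Timecode: 00:03:20:05.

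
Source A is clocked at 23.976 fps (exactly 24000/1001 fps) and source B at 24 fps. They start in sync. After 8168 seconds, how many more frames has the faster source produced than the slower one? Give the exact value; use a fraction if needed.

A emits 24000/1001 × 8168 = 196032000/1001 frames; B emits 24 × 8168 = 196032.
Difference = 196032/1001 frames (≈ 195.8362); B is ahead of A.

196032/1001 frames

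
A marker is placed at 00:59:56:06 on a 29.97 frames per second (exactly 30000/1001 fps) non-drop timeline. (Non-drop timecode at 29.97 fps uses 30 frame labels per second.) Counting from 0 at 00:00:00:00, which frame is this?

Total seconds to the label: (0 × 3600 + 59 × 60 + 56) = 3596.
Frame index = 3596 × 30 + 6 = 107886.

frame 107886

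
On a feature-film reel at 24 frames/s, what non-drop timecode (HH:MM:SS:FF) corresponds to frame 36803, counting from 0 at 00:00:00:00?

00:25:33:11

36803 ÷ 24 = 1533 full seconds, remainder 11 frames.
1533 s = 0 h 25 min 33 s.
Timecode: 00:25:33:11.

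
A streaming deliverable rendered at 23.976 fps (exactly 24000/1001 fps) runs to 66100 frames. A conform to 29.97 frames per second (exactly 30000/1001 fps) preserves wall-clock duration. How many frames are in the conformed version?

82625 frames

Target frames = source frames × (target rate / source rate) = 66100 × (30000/1001)/(24000/1001) = 66100 × 5/4 = 82625.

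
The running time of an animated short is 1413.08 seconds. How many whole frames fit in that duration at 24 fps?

33913 frames

Frames = 1413.08 × 24 = 847848/25 ≈ 33913.9200.
Complete frames: 33913.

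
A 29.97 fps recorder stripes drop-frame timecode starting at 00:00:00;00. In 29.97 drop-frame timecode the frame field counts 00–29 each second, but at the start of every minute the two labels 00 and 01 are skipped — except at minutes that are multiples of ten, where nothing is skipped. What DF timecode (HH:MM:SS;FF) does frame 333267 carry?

03:05:20;01

Each 10-minute DF block holds 10 × 60 × 30 − 9 × 2 = 17982 frames. 333267 ÷ 17982 → 18 full blocks, remainder 9591.
Within the partial block the first minute is 1800 frames and each further minute 1798, so 5 further minute boundaries passed. Total skipped labels = 18 × 18 + 2 × 5 = 334.
Non-drop label index = 333267 + 334 = 333601; at 30 labels/s that is 03:05:20:01, i.e. DF 03:05:20;01.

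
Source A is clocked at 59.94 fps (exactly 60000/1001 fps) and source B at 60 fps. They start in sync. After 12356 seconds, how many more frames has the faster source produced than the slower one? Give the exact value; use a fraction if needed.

741360/1001 frames

A emits 60000/1001 × 12356 = 741360000/1001 frames; B emits 60 × 12356 = 741360.
Difference = 741360/1001 frames (≈ 740.6194); B is ahead of A.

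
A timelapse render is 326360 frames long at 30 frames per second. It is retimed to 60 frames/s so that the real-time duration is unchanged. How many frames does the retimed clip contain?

Target frames = source frames × (target rate / source rate) = 326360 × (60)/(30) = 326360 × 2 = 652720.

652720 frames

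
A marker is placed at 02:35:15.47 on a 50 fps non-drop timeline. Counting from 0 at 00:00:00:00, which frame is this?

Total seconds to the label: (2 × 3600 + 35 × 60 + 15) = 9315.
Frame index = 9315 × 50 + 47 = 465797.

465797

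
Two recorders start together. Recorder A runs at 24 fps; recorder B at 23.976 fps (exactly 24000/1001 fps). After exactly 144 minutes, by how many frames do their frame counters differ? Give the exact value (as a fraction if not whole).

207360/1001 frames

144 min = 8640 s.
A emits 24 × 8640 = 207360 frames; B emits 24000/1001 × 8640 = 207360000/1001.
Difference = 207360/1001 frames (≈ 207.1528); B is behind A.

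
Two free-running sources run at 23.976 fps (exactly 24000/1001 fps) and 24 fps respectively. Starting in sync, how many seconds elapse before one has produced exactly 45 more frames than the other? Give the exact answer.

1876.875 seconds

The gap grows by |24 − 24000/1001| = 24/1001 frames per second.
Time for a 45-frame gap: 45 ÷ (24/1001) = 1876.875 s.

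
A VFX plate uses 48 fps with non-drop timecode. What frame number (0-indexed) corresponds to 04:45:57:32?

Total seconds to the label: (4 × 3600 + 45 × 60 + 57) = 17157.
Frame index = 17157 × 48 + 32 = 823568.

823568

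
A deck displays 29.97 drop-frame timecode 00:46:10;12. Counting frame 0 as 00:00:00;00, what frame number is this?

83028

As if non-drop at 30 labels/s: (0 × 3600 + 46 × 60 + 10) × 30 + 12 = 83112.
Minute boundaries passed: 46; those not divisible by 10: 46 − 4 = 42; dropped labels = 2 × 42 = 84.
Actual frame index = 83112 − 84 = 83028.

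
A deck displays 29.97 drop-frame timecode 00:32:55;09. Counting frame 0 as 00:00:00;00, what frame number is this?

As if non-drop at 30 labels/s: (0 × 3600 + 32 × 60 + 55) × 30 + 9 = 59259.
Minute boundaries passed: 32; those not divisible by 10: 32 − 3 = 29; dropped labels = 2 × 29 = 58.
Actual frame index = 59259 − 58 = 59201.

59201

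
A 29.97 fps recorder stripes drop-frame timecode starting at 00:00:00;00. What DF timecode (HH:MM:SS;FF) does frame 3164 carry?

00:01:45;16

Ten DF minutes hold 17982 frames, so frame 3164 lies in block 0 (frames 0–17981) with 3164 frames into that block.
The block's first minute is 1800 frames and the rest 1798 each; 3164 frames reaches minute 1, so 0 × 18 + 1 × 2 = 2 labels have been skipped so far.
Adding those back, label number 3164 + 2 = 3166 at 30 labels/s is 105 s + 16 f = 0 h 1 min 45 s frame 16, i.e. 00:01:45;16.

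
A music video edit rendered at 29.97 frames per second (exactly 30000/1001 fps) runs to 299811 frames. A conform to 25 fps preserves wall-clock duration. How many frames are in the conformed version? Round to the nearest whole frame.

250092 frames

Frames at target rate = 299811 × (25) / (30000/1001) = 100036937/400 ≈ 250092.342.
Nearest whole frame: 250092.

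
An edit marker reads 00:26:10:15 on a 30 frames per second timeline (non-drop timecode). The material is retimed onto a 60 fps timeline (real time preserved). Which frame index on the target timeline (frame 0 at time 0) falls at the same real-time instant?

frame 94230

Source frame index: (0×3600 + 26×60 + 10) × 30 + 15 = 47115.
Real time: 47115 / (30) = 3141/2 s.
Target frame: (3141/2) × (60) = 94230.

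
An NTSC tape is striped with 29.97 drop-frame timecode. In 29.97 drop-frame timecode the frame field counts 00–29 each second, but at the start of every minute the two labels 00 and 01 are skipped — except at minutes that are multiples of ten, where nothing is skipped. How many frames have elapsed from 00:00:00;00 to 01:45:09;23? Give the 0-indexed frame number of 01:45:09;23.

Complete 10-minute blocks: 10, each 17982 frames → 179820.
Remaining 5 whole minutes in the current block: 1800 + 4 × 1798 = 8992 frames.
Within the current minute: 9 × 30 + 23 − 2 = 291 (labels ;00/;01 skipped at this minute). Total = 179820 + 8992 + 291 = 189103.

189103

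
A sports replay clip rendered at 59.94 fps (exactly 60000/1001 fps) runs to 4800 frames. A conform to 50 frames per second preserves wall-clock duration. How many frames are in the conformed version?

4004 frames

Target frames = source frames × (target rate / source rate) = 4800 × (50)/(60000/1001) = 4800 × 1001/1200 = 4004.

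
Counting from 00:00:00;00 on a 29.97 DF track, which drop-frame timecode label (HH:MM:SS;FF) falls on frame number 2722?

Each 10-minute DF block holds 10 × 60 × 30 − 9 × 2 = 17982 frames. 2722 ÷ 17982 → 0 full blocks, remainder 2722.
Within the partial block the first minute is 1800 frames and each further minute 1798, so 1 further minute boundary passed. Total skipped labels = 18 × 0 + 2 × 1 = 2.
Non-drop label index = 2722 + 2 = 2724; at 30 labels/s that is 00:01:30:24, i.e. DF 00:01:30;24.

00:01:30;24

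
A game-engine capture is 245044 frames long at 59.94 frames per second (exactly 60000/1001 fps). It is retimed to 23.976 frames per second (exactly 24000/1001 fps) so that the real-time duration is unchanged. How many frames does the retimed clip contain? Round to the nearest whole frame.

Frames at target rate = 245044 × (24000/1001) / (60000/1001) = 490088/5 ≈ 98017.600.
Nearest whole frame: 98018.

98018 frames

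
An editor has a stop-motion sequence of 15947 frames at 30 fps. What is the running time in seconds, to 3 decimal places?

531.567 seconds

Running time = 15947 × 1/30 = 15947/30 s ≈ 531.567 s.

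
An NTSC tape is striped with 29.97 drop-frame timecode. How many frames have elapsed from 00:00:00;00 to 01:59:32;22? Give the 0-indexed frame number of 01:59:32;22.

214966

As if non-drop at 30 labels/s: (1 × 3600 + 59 × 60 + 32) × 30 + 22 = 215182.
Minute boundaries passed: 119; those not divisible by 10: 119 − 11 = 108; dropped labels = 2 × 108 = 216.
Actual frame index = 215182 − 216 = 214966.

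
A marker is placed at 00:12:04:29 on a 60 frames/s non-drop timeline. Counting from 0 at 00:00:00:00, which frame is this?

frame 43469

Total seconds to the label: (0 × 3600 + 12 × 60 + 4) = 724.
Frame index = 724 × 60 + 29 = 43469.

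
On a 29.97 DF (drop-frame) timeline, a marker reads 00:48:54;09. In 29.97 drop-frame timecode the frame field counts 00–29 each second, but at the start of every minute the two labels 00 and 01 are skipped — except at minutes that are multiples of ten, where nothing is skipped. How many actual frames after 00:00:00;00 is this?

As if non-drop at 30 labels/s: (0 × 3600 + 48 × 60 + 54) × 30 + 9 = 88029.
Minute boundaries passed: 48; those not divisible by 10: 48 − 4 = 44; dropped labels = 2 × 44 = 88.
Actual frame index = 88029 − 88 = 87941.

87941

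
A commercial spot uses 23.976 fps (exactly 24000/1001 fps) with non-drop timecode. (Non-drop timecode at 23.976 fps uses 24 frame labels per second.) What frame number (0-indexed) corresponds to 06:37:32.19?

Total seconds to the label: (6 × 3600 + 37 × 60 + 32) = 23852.
Frame index = 23852 × 24 + 19 = 572467.

frame 572467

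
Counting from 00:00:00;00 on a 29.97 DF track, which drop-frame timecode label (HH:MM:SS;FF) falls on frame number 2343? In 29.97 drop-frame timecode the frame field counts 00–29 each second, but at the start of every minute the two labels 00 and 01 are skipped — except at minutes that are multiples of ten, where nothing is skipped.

00:01:18;05

Ten DF minutes hold 17982 frames, so frame 2343 lies in block 0 (frames 0–17981) with 2343 frames into that block.
The block's first minute is 1800 frames and the rest 1798 each; 2343 frames reaches minute 1, so 0 × 18 + 1 × 2 = 2 labels have been skipped so far.
Adding those back, label number 2343 + 2 = 2345 at 30 labels/s is 78 s + 5 f = 0 h 1 min 18 s frame 5, i.e. 00:01:18;05.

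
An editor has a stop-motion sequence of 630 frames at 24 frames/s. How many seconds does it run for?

26.25 seconds

Running time = 630 / (24) = 26.25 s.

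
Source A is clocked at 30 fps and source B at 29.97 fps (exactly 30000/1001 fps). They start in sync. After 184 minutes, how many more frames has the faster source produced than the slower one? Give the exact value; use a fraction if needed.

331200/1001 frames

184 min = 11040 s.
A emits 30 × 11040 = 331200 frames; B emits 30000/1001 × 11040 = 331200000/1001.
Difference = 331200/1001 frames (≈ 330.8691); B is behind A.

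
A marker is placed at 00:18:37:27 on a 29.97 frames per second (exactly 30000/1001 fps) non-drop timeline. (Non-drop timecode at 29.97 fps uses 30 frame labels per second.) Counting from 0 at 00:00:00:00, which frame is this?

frame 33537

Total seconds to the label: (0 × 3600 + 18 × 60 + 37) = 1117.
Frame index = 1117 × 30 + 27 = 33537.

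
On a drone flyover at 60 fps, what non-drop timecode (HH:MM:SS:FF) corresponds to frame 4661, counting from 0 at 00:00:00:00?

00:01:17:41

4661 ÷ 60 = 77 full seconds, remainder 41 frames.
77 s = 0 h 1 min 17 s.
Timecode: 00:01:17:41.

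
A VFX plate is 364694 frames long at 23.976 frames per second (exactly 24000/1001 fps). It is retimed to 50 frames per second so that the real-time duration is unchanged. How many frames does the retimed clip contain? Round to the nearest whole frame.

760539 frames

Frames at target rate = 364694 × (50) / (24000/1001) = 182529347/240 ≈ 760538.946.
Nearest whole frame: 760539.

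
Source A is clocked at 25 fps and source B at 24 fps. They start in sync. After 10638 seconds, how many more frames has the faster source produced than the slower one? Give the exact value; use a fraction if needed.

A emits 25 × 10638 = 265950 frames; B emits 24 × 10638 = 255312.
Difference = 10638 frames; B is behind A.

10638 frames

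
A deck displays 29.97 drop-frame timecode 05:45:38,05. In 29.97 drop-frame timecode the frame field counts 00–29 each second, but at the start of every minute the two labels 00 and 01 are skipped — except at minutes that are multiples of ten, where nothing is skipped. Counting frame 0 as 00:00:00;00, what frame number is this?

621523

As if non-drop at 30 labels/s: (5 × 3600 + 45 × 60 + 38) × 30 + 5 = 622145.
Minute boundaries passed: 345; those not divisible by 10: 345 − 34 = 311; dropped labels = 2 × 311 = 622.
Actual frame index = 622145 − 622 = 621523.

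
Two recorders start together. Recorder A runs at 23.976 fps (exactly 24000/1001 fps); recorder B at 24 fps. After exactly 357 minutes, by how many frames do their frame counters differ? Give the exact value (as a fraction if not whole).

357 min = 21420 s.
A emits 24000/1001 × 21420 = 73440000/143 frames; B emits 24 × 21420 = 514080.
Difference = 73440/143 frames (≈ 513.5664); B is ahead of A.

73440/143 frames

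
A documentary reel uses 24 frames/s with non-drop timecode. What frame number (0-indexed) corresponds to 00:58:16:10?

83914

Total seconds to the label: (0 × 3600 + 58 × 60 + 16) = 3496.
Frame index = 3496 × 24 + 10 = 83914.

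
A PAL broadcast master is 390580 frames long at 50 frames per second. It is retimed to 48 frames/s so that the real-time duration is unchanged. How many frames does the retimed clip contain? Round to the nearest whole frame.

374957 frames

Frames at target rate = 390580 × (48) / (50) = 1874784/5 ≈ 374956.800.
Nearest whole frame: 374957.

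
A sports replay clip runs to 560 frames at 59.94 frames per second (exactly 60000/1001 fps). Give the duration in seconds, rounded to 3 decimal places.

Running time = 560 × 1001/60000 = 7007/750 s ≈ 9.343 s.

9.343 seconds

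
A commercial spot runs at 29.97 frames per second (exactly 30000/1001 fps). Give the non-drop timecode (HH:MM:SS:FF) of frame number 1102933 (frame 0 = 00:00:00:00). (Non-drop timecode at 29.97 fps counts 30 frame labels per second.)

10:12:44:13

1102933 ÷ 30 = 36764 full seconds, remainder 13 frames.
36764 s = 10 h 12 min 44 s.
Timecode: 10:12:44:13.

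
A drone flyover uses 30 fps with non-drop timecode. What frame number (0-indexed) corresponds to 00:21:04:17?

frame 37937

Total seconds to the label: (0 × 3600 + 21 × 60 + 4) = 1264.
Frame index = 1264 × 30 + 17 = 37937.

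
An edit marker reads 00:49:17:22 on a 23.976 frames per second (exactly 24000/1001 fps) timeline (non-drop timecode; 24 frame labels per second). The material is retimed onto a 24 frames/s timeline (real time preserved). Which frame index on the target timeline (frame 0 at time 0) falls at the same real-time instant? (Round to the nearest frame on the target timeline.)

Source frame index: (0×3600 + 49×60 + 17) × 24 + 22 = 70990.
Real time: 70990 / (24000/1001) = 7106099/2400 s.
Target frame: (7106099/2400) × (24) = 7106099/100 ≈ 71060.990 → 71061.

frame 71061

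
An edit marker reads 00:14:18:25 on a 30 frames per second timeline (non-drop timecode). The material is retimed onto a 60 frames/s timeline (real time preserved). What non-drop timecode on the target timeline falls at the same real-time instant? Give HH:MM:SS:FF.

Source frame index: (0×3600 + 14×60 + 18) × 30 + 25 = 25765.
Real time: 25765 / (30) = 5153/6 s.
Target frame: (5153/6) × (60) = 51530.
At 60 labels/s: frame 51530 → 00:14:18:50.

00:14:18:50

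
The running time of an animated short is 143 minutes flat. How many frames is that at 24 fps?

205920 frames

143 min = 8580 s.
Frames = 8580 × 24 = 205920.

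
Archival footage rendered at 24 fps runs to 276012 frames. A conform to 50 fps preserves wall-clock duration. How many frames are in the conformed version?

575025 frames

Target frames = source frames × (target rate / source rate) = 276012 × (50)/(24) = 276012 × 25/12 = 575025.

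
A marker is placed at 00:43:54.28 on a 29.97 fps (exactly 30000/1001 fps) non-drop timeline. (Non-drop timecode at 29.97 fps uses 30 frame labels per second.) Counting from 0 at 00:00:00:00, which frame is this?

Total seconds to the label: (0 × 3600 + 43 × 60 + 54) = 2634.
Frame index = 2634 × 30 + 28 = 79048.

79048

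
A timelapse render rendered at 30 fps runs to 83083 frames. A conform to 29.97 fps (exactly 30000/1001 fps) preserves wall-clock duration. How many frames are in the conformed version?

Target frames = source frames × (target rate / source rate) = 83083 × (30000/1001)/(30) = 83083 × 1000/1001 = 83000.

83000 frames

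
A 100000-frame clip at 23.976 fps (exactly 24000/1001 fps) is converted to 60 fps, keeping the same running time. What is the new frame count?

250250 frames

Target frames = source frames × (target rate / source rate) = 100000 × (60)/(24000/1001) = 100000 × 1001/400 = 250250.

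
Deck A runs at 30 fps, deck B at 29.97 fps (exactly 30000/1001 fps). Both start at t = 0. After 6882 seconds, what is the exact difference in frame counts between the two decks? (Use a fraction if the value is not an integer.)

A emits 30 × 6882 = 206460 frames; B emits 30000/1001 × 6882 = 206460000/1001.
Difference = 206460/1001 frames (≈ 206.2537); B is behind A.

206460/1001 frames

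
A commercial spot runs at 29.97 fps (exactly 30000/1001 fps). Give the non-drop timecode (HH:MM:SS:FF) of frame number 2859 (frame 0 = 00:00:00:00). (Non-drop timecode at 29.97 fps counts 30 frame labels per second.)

2859 ÷ 30 = 95 full seconds, remainder 9 frames.
95 s = 0 h 1 min 35 s.
Timecode: 00:01:35:09.

00:01:35:09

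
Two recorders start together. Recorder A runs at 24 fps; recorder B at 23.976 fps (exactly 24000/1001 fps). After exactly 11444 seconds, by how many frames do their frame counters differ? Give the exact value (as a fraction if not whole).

274656/1001 frames

A emits 24 × 11444 = 274656 frames; B emits 24000/1001 × 11444 = 274656000/1001.
Difference = 274656/1001 frames (≈ 274.3816); B is behind A.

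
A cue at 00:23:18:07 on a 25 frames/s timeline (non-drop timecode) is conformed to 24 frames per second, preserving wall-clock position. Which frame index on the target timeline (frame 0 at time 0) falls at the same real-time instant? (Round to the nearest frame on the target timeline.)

frame 33559

Source frame index: (0×3600 + 23×60 + 18) × 25 + 7 = 34957.
Real time: 34957 / (25) = 34957/25 s.
Target frame: (34957/25) × (24) = 838968/25 ≈ 33558.720 → 33559.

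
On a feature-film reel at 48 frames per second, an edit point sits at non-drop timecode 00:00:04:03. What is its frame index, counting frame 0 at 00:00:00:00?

Total seconds to the label: (0 × 3600 + 0 × 60 + 4) = 4.
Frame index = 4 × 48 + 3 = 195.

frame 195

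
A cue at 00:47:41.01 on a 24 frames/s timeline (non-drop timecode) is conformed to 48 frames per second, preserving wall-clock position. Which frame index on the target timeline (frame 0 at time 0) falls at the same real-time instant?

Source frame index: (0×3600 + 47×60 + 41) × 24 + 1 = 68665.
Real time: 68665 / (24) = 68665/24 s.
Target frame: (68665/24) × (48) = 137330.

frame 137330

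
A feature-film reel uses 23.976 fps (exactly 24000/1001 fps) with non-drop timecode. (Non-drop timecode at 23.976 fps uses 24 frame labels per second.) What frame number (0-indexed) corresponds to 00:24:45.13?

Total seconds to the label: (0 × 3600 + 24 × 60 + 45) = 1485.
Frame index = 1485 × 24 + 13 = 35653.

35653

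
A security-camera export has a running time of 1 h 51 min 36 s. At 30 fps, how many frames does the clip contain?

200880 frames

1 h 51 min 36 s = 6696 s.
Frames = 6696 × 30 = 200880.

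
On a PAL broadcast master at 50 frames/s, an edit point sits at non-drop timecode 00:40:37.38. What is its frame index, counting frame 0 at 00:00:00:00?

Total seconds to the label: (0 × 3600 + 40 × 60 + 37) = 2437.
Frame index = 2437 × 50 + 38 = 121888.

121888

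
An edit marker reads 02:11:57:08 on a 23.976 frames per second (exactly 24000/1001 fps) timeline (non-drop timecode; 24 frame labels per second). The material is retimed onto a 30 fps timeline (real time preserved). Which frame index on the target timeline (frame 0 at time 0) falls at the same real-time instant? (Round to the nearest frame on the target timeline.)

frame 237758

Source frame index: (2×3600 + 11×60 + 57) × 24 + 8 = 190016.
Real time: 190016 / (24000/1001) = 2971969/375 s.
Target frame: (2971969/375) × (30) = 5943938/25 ≈ 237757.520 → 237758.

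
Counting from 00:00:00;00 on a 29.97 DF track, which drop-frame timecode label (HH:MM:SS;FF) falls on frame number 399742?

03:42:18;02

Ten DF minutes hold 17982 frames, so frame 399742 lies in block 22 (frames 395604–413585) with 4138 frames into that block.
The block's first minute is 1800 frames and the rest 1798 each; 4138 frames reaches minute 2, so 22 × 18 + 2 × 2 = 400 labels have been skipped so far.
Adding those back, label number 399742 + 400 = 400142 at 30 labels/s is 13338 s + 2 f = 3 h 42 min 18 s frame 2, i.e. 03:42:18;02.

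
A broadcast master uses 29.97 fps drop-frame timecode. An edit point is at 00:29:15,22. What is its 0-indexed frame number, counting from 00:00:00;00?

52618

As if non-drop at 30 labels/s: (0 × 3600 + 29 × 60 + 15) × 30 + 22 = 52672.
Minute boundaries passed: 29; those not divisible by 10: 29 − 2 = 27; dropped labels = 2 × 27 = 54.
Actual frame index = 52672 − 54 = 52618.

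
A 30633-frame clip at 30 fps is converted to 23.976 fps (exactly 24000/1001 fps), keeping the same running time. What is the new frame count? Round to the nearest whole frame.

24482 frames

Frames at target rate = 30633 × (24000/1001) / (30) = 24506400/1001 ≈ 24481.918.
Nearest whole frame: 24482.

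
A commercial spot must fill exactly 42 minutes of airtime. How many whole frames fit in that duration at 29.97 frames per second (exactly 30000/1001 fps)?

42 min = 2520 s.
Frames = 2520 × 30000/1001 = 10800000/143 ≈ 75524.4755.
Complete frames: 75524.

75524 frames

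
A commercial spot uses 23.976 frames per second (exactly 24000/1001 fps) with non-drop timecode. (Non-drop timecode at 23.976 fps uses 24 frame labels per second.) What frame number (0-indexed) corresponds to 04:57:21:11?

frame 428195

Total seconds to the label: (4 × 3600 + 57 × 60 + 21) = 17841.
Frame index = 17841 × 24 + 11 = 428195.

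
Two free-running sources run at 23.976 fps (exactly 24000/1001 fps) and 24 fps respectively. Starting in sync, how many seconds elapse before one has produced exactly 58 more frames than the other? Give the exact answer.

The gap grows by |24 − 24000/1001| = 24/1001 frames per second.
Time for a 58-frame gap: 58 ÷ (24/1001) = 29029/12 s.

29029/12 seconds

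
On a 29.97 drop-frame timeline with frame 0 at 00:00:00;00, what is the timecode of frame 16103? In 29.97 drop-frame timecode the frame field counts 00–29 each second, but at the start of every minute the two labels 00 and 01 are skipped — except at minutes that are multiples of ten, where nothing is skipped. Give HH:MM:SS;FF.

00:08:57;09

Each 10-minute DF block holds 10 × 60 × 30 − 9 × 2 = 17982 frames. 16103 ÷ 17982 → 0 full blocks, remainder 16103.
Within the partial block the first minute is 1800 frames and each further minute 1798, so 8 further minute boundaries passed. Total skipped labels = 18 × 0 + 2 × 8 = 16.
Non-drop label index = 16103 + 16 = 16119; at 30 labels/s that is 00:08:57:09, i.e. DF 00:08:57;09.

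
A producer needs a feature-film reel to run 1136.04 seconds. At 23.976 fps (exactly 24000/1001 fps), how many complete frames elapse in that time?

27237 frames

Frames = 1136.04 × 24000/1001 = 27264960/1001 ≈ 27237.7223.
Complete frames: 27237.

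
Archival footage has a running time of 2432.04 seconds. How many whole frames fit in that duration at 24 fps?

Frames = 2432.04 × 24 = 1459224/25 ≈ 58368.9600.
Complete frames: 58368.

58368 frames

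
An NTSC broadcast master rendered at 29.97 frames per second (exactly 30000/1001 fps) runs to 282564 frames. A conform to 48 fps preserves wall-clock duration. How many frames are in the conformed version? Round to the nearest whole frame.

Frames at target rate = 282564 × (48) / (30000/1001) = 282846564/625 ≈ 452554.502.
Nearest whole frame: 452555.

452555 frames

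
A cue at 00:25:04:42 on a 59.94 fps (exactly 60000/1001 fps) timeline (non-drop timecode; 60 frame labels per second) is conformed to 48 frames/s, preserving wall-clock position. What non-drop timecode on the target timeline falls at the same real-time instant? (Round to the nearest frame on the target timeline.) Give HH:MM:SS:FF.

Source frame index: (0×3600 + 25×60 + 4) × 60 + 42 = 90282.
Real time: 90282 / (60000/1001) = 15062047/10000 s.
Target frame: (15062047/10000) × (48) = 45186141/625 ≈ 72297.826 → 72298.
At 48 labels/s: frame 72298 → 00:25:06:10.

00:25:06:10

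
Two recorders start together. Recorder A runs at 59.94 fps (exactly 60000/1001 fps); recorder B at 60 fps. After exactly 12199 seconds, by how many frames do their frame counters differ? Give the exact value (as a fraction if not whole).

A emits 60000/1001 × 12199 = 66540000/91 frames; B emits 60 × 12199 = 731940.
Difference = 66540/91 frames (≈ 731.2088); B is ahead of A.

66540/91 frames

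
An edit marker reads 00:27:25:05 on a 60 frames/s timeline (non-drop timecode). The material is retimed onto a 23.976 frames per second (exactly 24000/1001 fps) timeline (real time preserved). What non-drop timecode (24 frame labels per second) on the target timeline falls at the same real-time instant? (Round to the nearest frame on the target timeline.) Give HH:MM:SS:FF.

00:27:23:11

Source frame index: (0×3600 + 27×60 + 25) × 60 + 5 = 98705.
Real time: 98705 / (60) = 19741/12 s.
Target frame: (19741/12) × (24000/1001) = 39482000/1001 ≈ 39442.557 → 39443.
At 24 labels/s: frame 39443 → 00:27:23:11.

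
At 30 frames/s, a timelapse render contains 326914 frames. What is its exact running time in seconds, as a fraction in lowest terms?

163457/15 seconds

Running time = 326914 ÷ (30) = 326914 × 1/30 = 163457/15 s.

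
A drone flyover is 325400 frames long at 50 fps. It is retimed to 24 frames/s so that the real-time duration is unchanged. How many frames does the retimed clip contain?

156192 frames

Target frames = source frames × (target rate / source rate) = 325400 × (24)/(50) = 325400 × 12/25 = 156192.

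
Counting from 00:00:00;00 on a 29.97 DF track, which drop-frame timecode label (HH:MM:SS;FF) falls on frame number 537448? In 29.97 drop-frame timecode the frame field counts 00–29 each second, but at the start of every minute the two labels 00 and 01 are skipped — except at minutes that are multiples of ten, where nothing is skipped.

Each 10-minute DF block holds 10 × 60 × 30 − 9 × 2 = 17982 frames. 537448 ÷ 17982 → 29 full blocks, remainder 15970.
Within the partial block the first minute is 1800 frames and each further minute 1798, so 8 further minute boundaries passed. Total skipped labels = 18 × 29 + 2 × 8 = 538.
Non-drop label index = 537448 + 538 = 537986; at 30 labels/s that is 04:58:52:26, i.e. DF 04:58:52;26.

04:58:52;26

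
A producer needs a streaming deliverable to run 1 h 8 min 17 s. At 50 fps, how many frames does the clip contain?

204850 frames

1 h 8 min 17 s = 4097 s.
Frames = 4097 × 50 = 204850.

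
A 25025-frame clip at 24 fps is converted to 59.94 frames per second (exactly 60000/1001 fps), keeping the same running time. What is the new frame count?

62500 frames

Target frames = source frames × (target rate / source rate) = 25025 × (60000/1001)/(24) = 25025 × 2500/1001 = 62500.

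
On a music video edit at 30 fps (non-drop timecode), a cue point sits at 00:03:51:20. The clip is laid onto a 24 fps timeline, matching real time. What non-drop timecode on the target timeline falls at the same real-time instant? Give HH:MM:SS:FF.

00:03:51:16

Source frame index: (0×3600 + 3×60 + 51) × 30 + 20 = 6950.
Real time: 6950 / (30) = 695/3 s.
Target frame: (695/3) × (24) = 5560.
At 24 labels/s: frame 5560 → 00:03:51:16.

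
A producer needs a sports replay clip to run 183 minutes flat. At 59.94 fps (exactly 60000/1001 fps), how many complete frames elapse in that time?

658141 frames

183 min = 10980 s.
Frames = 10980 × 60000/1001 = 658800000/1001 ≈ 658141.8581.
Complete frames: 658141.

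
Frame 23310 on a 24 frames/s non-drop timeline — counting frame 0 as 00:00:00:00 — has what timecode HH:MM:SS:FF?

23310 ÷ 24 = 971 full seconds, remainder 6 frames.
971 s = 0 h 16 min 11 s.
Timecode: 00:16:11:06.

00:16:11:06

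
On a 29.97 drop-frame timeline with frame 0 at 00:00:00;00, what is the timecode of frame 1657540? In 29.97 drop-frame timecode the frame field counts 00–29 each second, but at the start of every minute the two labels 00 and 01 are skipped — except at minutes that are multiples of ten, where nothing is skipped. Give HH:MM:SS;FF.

Each 10-minute DF block holds 10 × 60 × 30 − 9 × 2 = 17982 frames. 1657540 ÷ 17982 → 92 full blocks, remainder 3196.
Within the partial block the first minute is 1800 frames and each further minute 1798, so 1 further minute boundary passed. Total skipped labels = 18 × 92 + 2 × 1 = 1658.
Non-drop label index = 1657540 + 1658 = 1659198; at 30 labels/s that is 15:21:46:18, i.e. DF 15:21:46;18.

15:21:46;18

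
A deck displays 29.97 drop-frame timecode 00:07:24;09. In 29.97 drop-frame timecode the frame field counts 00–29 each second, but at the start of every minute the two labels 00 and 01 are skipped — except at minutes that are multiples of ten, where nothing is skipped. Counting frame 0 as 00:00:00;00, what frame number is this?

13315

As if non-drop at 30 labels/s: (0 × 3600 + 7 × 60 + 24) × 30 + 9 = 13329.
Minute boundaries passed: 7; those not divisible by 10: 7 − 0 = 7; dropped labels = 2 × 7 = 14.
Actual frame index = 13329 − 14 = 13315.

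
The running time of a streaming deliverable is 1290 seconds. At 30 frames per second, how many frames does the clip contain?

Frames = 1290 × 30 = 38700.

38700 frames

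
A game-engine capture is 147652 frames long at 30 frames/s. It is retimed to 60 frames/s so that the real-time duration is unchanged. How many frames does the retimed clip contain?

Frames at target rate = 147652 × (60) / (30) = 295304.

295304 frames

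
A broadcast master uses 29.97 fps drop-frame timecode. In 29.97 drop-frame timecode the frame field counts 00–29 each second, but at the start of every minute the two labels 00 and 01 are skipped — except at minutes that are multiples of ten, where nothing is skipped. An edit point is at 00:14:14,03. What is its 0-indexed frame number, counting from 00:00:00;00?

25597

As if non-drop at 30 labels/s: (0 × 3600 + 14 × 60 + 14) × 30 + 3 = 25623.
Minute boundaries passed: 14; those not divisible by 10: 14 − 1 = 13; dropped labels = 2 × 13 = 26.
Actual frame index = 25623 − 26 = 25597.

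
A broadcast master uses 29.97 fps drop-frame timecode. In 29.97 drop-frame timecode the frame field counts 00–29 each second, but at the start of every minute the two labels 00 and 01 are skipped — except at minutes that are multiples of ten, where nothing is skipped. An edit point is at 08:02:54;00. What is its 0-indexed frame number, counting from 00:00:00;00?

Complete 10-minute blocks: 48, each 17982 frames → 863136.
Remaining 2 whole minutes in the current block: 1800 + 1 × 1798 = 3598 frames.
Within the current minute: 54 × 30 + 0 − 2 = 1618 (labels ;00/;01 skipped at this minute). Total = 863136 + 3598 + 1618 = 868352.

868352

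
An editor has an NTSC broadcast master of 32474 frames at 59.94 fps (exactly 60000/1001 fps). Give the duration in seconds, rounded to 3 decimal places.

Running time = 32474 × 1001/60000 = 16253237/30000 s ≈ 541.775 s.

541.775 seconds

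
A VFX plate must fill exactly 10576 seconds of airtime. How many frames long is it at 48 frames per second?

Frames = 10576 × 48 = 507648.

507648 frames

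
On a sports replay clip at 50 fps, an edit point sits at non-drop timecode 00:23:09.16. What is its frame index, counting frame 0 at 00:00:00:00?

frame 69466

Total seconds to the label: (0 × 3600 + 23 × 60 + 9) = 1389.
Frame index = 1389 × 50 + 16 = 69466.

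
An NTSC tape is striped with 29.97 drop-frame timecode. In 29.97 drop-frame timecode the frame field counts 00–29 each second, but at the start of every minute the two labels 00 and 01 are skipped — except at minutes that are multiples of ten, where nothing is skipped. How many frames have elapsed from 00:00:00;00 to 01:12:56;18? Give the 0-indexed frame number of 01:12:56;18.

Complete 10-minute blocks: 7, each 17982 frames → 125874.
Remaining 2 whole minutes in the current block: 1800 + 1 × 1798 = 3598 frames.
Within the current minute: 56 × 30 + 18 − 2 = 1696 (labels ;00/;01 skipped at this minute). Total = 125874 + 3598 + 1696 = 131168.

131168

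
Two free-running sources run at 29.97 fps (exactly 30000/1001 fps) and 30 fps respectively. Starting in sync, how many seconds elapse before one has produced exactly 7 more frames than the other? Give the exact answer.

7007/30 seconds

The gap grows by |30 − 30000/1001| = 30/1001 frames per second.
Time for a 7-frame gap: 7 ÷ (30/1001) = 7007/30 s.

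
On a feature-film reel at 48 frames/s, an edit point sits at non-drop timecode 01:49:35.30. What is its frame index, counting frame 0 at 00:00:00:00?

315630

Total seconds to the label: (1 × 3600 + 49 × 60 + 35) = 6575.
Frame index = 6575 × 48 + 30 = 315630.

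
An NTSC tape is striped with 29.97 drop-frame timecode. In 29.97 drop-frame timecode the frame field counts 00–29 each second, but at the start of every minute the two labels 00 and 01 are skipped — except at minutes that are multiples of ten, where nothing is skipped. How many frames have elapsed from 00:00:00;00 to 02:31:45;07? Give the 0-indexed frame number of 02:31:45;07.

As if non-drop at 30 labels/s: (2 × 3600 + 31 × 60 + 45) × 30 + 7 = 273157.
Minute boundaries passed: 151; those not divisible by 10: 151 − 15 = 136; dropped labels = 2 × 136 = 272.
Actual frame index = 273157 − 272 = 272885.

272885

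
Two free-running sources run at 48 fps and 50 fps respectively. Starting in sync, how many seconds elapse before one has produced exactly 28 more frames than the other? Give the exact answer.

14 seconds

The gap grows by |50 − 48| = 2 frames per second.
Time for a 28-frame gap: 28 ÷ (2) = 14 s.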